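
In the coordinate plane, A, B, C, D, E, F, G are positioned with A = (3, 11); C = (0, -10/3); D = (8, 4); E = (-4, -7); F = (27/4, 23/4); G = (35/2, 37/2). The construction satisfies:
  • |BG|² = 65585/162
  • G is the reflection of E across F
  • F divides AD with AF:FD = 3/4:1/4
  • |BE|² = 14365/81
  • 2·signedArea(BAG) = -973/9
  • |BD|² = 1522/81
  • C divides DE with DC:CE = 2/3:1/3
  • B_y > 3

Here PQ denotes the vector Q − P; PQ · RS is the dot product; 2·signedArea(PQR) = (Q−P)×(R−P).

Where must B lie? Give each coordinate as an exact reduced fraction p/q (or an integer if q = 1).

1. B_x = 11/3  [line -15/2·x + 29/2·y + -260/9 = 0 ∩ |BE|² = 14365/81]
2. B_y = 35/9  [line -15/2·x + 29/2·y + -260/9 = 0 ∩ |BE|² = 14365/81]
   → B = (11/3, 35/9)

B = (11/3, 35/9)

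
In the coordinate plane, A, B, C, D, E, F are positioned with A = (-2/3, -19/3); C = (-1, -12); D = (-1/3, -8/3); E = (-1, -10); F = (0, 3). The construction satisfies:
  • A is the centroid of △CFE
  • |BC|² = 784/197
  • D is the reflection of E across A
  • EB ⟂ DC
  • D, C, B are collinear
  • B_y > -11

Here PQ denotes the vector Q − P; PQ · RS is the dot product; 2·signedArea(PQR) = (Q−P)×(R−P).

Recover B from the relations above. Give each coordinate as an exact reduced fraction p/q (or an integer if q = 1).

B = (-169/197, -1972/197)

1. B_x = -169/197  [D, C, B are collinear ∩ EB ⟂ DC]
2. B_y = -1972/197  [D, C, B are collinear ∩ EB ⟂ DC]
   → B = (-169/197, -1972/197)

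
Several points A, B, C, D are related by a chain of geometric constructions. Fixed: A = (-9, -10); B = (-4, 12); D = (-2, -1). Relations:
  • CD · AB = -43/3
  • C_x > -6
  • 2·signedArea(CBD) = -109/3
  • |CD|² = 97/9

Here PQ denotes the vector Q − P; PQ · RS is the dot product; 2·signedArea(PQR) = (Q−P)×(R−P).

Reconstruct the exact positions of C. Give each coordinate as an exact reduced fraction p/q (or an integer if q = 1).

C = (-5, 1/3)

1. C_x = -5  [2·signedArea(CBD) = -109/3 ∩ CD · AB = -43/3]
2. C_y = 1/3  [2·signedArea(CBD) = -109/3 ∩ CD · AB = -43/3]
   → C = (-5, 1/3)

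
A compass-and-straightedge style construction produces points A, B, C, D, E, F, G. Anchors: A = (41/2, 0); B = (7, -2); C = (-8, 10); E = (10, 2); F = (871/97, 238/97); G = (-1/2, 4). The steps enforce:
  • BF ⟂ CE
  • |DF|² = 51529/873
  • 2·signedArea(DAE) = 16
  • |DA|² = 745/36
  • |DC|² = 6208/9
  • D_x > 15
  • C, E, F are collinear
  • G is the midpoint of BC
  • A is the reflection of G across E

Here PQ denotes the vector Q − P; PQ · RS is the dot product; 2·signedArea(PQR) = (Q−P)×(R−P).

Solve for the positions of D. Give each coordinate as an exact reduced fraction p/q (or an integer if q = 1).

D = (16, -2/3)

1. D_x = 16  [line -2·x + -21/2·y + 25 = 0 ∩ |DF|² = 51529/873]
2. D_y = -2/3  [line -2·x + -21/2·y + 25 = 0 ∩ |DF|² = 51529/873]
   → D = (16, -2/3)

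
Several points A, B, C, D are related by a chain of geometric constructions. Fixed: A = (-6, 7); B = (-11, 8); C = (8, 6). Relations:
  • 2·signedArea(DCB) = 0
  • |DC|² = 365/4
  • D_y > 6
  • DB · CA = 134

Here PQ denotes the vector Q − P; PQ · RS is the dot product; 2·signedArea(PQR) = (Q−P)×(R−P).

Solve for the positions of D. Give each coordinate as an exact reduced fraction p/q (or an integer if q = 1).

D = (-3/2, 7)

1. D_x = -3/2  [2·signedArea(DCB) = 0 ∩ DB · CA = 134]
2. D_y = 7  [2·signedArea(DCB) = 0 ∩ DB · CA = 134]
   → D = (-3/2, 7)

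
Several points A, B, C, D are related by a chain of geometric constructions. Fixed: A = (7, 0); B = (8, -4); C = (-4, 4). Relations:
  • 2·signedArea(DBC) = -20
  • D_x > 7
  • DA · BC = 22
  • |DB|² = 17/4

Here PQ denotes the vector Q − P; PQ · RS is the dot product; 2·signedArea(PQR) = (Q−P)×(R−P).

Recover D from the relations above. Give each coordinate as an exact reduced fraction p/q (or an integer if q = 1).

1. D_x = 15/2  [DA · BC = 22 ∩ 2·signedArea(DBC) = -20]
2. D_y = -2  [DA · BC = 22 ∩ 2·signedArea(DBC) = -20]
   → D = (15/2, -2)

D = (15/2, -2)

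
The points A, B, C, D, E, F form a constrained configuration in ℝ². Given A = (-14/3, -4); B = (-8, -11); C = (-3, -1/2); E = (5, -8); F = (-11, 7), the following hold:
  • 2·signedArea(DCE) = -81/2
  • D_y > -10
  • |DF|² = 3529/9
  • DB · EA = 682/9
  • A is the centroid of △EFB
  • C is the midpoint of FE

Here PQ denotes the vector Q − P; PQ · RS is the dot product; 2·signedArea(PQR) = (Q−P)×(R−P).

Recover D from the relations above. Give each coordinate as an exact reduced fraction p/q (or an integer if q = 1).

1. D_x = 2/3  [DB · EA = 682/9 ∩ 2·signedArea(DCE) = -81/2]
2. D_y = -9  [DB · EA = 682/9 ∩ 2·signedArea(DCE) = -81/2]
   → D = (2/3, -9)

D = (2/3, -9)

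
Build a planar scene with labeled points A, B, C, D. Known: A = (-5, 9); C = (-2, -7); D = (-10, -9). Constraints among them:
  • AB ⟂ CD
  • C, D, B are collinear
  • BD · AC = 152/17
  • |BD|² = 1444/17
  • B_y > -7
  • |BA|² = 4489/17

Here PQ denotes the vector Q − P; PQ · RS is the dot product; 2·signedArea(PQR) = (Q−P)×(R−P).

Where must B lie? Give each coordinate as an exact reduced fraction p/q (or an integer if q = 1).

1. B_x = -18/17  [C, D, B are collinear ∩ AB ⟂ CD]
2. B_y = -115/17  [C, D, B are collinear ∩ AB ⟂ CD]
   → B = (-18/17, -115/17)

B = (-18/17, -115/17)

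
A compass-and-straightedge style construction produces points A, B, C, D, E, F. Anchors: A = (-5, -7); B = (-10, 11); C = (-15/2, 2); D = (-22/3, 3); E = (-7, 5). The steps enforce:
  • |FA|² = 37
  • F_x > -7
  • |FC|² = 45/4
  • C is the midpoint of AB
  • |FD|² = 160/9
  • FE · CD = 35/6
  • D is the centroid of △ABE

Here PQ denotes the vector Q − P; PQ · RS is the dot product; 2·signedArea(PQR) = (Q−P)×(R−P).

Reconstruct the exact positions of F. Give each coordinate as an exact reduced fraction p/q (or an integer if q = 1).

F = (-6, -1)

1. F_x = -6  [line -1/6·x + -1·y + -2 = 0 ∩ |FD|² = 160/9]
2. F_y = -1  [line -1/6·x + -1·y + -2 = 0 ∩ |FD|² = 160/9]
   → F = (-6, -1)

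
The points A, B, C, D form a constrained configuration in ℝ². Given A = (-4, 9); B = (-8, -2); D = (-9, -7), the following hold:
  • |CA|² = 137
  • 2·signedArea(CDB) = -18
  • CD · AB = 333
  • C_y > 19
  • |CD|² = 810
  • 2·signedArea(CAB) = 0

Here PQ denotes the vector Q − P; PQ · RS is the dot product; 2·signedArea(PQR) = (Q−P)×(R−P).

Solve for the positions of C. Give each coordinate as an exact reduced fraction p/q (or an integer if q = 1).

1. C_x = 0  [2·signedArea(CAB) = 0 ∩ CD · AB = 333]
2. C_y = 20  [2·signedArea(CAB) = 0 ∩ CD · AB = 333]
   → C = (0, 20)

C = (0, 20)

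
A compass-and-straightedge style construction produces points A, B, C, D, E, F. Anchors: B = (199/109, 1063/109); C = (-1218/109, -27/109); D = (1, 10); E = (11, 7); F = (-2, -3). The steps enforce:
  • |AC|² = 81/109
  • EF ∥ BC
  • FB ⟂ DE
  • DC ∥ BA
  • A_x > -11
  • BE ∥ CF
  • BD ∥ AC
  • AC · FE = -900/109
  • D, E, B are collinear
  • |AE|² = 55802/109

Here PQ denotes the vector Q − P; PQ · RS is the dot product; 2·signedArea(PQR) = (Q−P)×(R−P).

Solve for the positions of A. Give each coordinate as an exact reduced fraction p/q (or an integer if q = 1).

1. A_x = -1128/109  [BD ∥ AC ∩ DC ∥ BA]
2. A_y = -54/109  [BD ∥ AC ∩ DC ∥ BA]
   → A = (-1128/109, -54/109)

A = (-1128/109, -54/109)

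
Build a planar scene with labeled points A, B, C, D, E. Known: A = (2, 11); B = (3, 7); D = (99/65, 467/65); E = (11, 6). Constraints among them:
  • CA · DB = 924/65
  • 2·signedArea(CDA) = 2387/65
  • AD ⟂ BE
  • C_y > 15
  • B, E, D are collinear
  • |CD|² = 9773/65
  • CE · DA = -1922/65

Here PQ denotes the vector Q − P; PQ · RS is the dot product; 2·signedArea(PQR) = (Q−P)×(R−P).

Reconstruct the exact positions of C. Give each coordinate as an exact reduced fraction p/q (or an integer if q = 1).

1. C_x = -7  [CE · DA = -1922/65 ∩ CA · DB = 924/65]
2. C_y = 16  [CE · DA = -1922/65 ∩ CA · DB = 924/65]
   → C = (-7, 16)

C = (-7, 16)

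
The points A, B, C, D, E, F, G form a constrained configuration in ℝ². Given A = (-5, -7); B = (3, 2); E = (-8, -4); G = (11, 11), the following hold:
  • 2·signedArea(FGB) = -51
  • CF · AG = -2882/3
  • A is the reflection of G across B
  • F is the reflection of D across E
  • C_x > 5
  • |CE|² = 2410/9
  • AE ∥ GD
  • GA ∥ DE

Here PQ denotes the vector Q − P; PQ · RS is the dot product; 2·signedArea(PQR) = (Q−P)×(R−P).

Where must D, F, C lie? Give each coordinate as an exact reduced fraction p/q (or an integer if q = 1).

C = (17/3, 5)
D = (8, 14)
F = (-24, -22)

1. D_x = 8  [GA ∥ DE ∩ AE ∥ GD]
2. D_y = 14  [GA ∥ DE ∩ AE ∥ GD]
   → D = (8, 14)
3. F_x = -24  [F is the reflection of D across E]
4. F_y = -22  [F is the reflection of D across E]
   → F = (-24, -22)
5. C_x = 17/3  [line -16·x + -18·y + 542/3 = 0 ∩ |CE|² = 2410/9]
6. C_y = 5  [line -16·x + -18·y + 542/3 = 0 ∩ |CE|² = 2410/9]
   → C = (17/3, 5)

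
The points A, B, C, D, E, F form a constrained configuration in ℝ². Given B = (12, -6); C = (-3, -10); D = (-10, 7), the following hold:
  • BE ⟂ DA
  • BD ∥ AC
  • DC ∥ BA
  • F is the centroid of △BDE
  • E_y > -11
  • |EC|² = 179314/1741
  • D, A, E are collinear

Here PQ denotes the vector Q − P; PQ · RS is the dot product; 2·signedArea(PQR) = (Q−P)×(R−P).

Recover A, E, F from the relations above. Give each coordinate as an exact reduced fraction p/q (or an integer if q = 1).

A = (19, -23)
E = (12402/1741, -18653/1741)
F = (15884/5223, -16912/5223)

1. A_x = 19  [BD ∥ AC ∩ DC ∥ BA]
2. A_y = -23  [BD ∥ AC ∩ DC ∥ BA]
   → A = (19, -23)
3. E_x = 12402/1741  [D, A, E are collinear ∩ BE ⟂ DA]
4. E_y = -18653/1741  [D, A, E are collinear ∩ BE ⟂ DA]
   → E = (12402/1741, -18653/1741)
5. F_x = 15884/5223  [F is the centroid of △BDE]
6. F_y = -16912/5223  [F is the centroid of △BDE]
   → F = (15884/5223, -16912/5223)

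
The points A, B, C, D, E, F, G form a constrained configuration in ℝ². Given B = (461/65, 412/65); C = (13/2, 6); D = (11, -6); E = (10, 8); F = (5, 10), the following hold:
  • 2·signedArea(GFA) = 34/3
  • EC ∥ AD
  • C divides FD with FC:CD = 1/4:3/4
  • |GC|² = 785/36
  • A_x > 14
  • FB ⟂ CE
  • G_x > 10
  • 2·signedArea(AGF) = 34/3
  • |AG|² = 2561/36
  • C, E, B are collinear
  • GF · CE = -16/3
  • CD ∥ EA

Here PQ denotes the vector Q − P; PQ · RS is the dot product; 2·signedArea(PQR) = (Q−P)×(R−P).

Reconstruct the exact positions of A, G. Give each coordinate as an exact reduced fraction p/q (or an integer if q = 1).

A = (29/2, -4)
G = (31/3, 10/3)

1. A_x = 29/2  [EC ∥ AD ∩ CD ∥ EA]
2. A_y = -4  [EC ∥ AD ∩ CD ∥ EA]
   → A = (29/2, -4)
3. G_x = 31/3  [2·signedArea(GFA) = 34/3 ∩ GF · CE = -16/3]
4. G_y = 10/3  [2·signedArea(GFA) = 34/3 ∩ GF · CE = -16/3]
   → G = (31/3, 10/3)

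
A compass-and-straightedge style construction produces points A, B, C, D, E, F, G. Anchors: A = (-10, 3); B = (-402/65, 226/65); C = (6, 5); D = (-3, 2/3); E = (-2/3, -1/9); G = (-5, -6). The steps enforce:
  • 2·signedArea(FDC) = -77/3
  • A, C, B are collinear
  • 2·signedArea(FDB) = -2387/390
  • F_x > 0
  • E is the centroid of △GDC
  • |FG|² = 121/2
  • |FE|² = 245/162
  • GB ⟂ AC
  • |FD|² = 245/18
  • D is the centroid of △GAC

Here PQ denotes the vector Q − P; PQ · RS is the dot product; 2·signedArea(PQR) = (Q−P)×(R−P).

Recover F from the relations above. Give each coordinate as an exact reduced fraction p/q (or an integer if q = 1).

F = (1/2, -1/2)

1. F_x = 1/2  [2·signedArea(FDC) = -77/3 ∩ 2·signedArea(FDB) = -2387/390]
2. F_y = -1/2  [2·signedArea(FDC) = -77/3 ∩ 2·signedArea(FDB) = -2387/390]
   → F = (1/2, -1/2)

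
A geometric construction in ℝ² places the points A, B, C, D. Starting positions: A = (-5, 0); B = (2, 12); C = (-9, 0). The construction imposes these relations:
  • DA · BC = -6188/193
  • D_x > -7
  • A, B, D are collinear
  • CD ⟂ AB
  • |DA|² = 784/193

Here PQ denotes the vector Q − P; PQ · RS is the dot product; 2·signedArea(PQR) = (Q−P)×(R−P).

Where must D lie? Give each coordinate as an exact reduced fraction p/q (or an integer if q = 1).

1. D_x = -1161/193  [A, B, D are collinear ∩ CD ⟂ AB]
2. D_y = -336/193  [A, B, D are collinear ∩ CD ⟂ AB]
   → D = (-1161/193, -336/193)

D = (-1161/193, -336/193)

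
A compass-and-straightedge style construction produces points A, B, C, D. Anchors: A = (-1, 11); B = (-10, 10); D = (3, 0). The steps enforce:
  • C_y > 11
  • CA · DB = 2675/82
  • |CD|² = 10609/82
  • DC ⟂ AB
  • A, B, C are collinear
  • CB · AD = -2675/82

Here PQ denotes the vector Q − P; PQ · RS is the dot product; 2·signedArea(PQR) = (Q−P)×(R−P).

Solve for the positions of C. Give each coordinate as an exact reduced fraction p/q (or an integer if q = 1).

C = (143/82, 927/82)

1. C_x = 143/82  [A, B, C are collinear ∩ DC ⟂ AB]
2. C_y = 927/82  [A, B, C are collinear ∩ DC ⟂ AB]
   → C = (143/82, 927/82)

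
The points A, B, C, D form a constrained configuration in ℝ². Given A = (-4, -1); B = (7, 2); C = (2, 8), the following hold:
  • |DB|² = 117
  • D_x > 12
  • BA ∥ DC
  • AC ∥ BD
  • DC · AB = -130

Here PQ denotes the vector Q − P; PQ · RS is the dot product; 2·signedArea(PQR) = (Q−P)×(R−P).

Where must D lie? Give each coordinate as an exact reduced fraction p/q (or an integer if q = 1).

D = (13, 11)

1. D_x = 13  [BA ∥ DC ∩ AC ∥ BD]
2. D_y = 11  [BA ∥ DC ∩ AC ∥ BD]
   → D = (13, 11)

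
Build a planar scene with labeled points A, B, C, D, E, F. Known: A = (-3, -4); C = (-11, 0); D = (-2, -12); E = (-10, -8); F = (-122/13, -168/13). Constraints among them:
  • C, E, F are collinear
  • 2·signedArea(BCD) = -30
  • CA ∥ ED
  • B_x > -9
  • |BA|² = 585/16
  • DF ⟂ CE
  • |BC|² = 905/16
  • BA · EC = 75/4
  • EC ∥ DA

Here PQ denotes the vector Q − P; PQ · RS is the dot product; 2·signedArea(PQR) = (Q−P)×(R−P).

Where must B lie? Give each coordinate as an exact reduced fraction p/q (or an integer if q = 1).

B = (-33/4, -7)

1. B_x = -33/4  [BA · EC = 75/4 ∩ 2·signedArea(BCD) = -30]
2. B_y = -7  [BA · EC = 75/4 ∩ 2·signedArea(BCD) = -30]
   → B = (-33/4, -7)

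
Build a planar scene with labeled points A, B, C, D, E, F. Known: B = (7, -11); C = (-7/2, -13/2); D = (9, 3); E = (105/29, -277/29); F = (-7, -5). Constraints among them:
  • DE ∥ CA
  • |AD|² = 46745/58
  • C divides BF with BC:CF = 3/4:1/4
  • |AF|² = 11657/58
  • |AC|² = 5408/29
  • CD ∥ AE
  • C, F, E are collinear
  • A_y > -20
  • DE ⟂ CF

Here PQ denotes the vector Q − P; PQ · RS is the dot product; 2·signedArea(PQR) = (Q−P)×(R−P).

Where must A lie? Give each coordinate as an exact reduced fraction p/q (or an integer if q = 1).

1. A_x = -515/58  [CD ∥ AE ∩ DE ∥ CA]
2. A_y = -1105/58  [CD ∥ AE ∩ DE ∥ CA]
   → A = (-515/58, -1105/58)

A = (-515/58, -1105/58)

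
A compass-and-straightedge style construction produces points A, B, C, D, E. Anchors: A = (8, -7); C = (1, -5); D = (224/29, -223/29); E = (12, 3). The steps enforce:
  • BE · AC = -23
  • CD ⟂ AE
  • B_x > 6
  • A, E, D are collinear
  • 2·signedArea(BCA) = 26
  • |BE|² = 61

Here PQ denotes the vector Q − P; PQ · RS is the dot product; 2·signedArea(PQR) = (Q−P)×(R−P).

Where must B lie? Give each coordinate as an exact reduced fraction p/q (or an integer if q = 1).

1. B_x = 7  [2·signedArea(BCA) = 26 ∩ BE · AC = -23]
2. B_y = -3  [2·signedArea(BCA) = 26 ∩ BE · AC = -23]
   → B = (7, -3)

B = (7, -3)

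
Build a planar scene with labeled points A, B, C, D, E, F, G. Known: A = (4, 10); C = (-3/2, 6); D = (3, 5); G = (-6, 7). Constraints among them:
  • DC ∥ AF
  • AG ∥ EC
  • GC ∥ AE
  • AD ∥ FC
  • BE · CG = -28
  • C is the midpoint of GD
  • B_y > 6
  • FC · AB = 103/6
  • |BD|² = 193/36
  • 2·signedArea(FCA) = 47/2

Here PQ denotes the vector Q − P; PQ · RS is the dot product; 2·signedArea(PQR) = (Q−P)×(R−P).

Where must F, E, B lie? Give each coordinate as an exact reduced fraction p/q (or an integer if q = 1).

1. F_x = -1/2  [AD ∥ FC ∩ DC ∥ AF]
2. F_y = 11  [AD ∥ FC ∩ DC ∥ AF]
   → F = (-1/2, 11)
3. E_x = 17/2  [AG ∥ EC ∩ GC ∥ AE]
4. E_y = 9  [AG ∥ EC ∩ GC ∥ AE]
   → E = (17/2, 9)
5. B_x = 11/6  [BE · CG = -28 ∩ FC · AB = 103/6]
6. B_y = 7  [BE · CG = -28 ∩ FC · AB = 103/6]
   → B = (11/6, 7)

B = (11/6, 7)
E = (17/2, 9)
F = (-1/2, 11)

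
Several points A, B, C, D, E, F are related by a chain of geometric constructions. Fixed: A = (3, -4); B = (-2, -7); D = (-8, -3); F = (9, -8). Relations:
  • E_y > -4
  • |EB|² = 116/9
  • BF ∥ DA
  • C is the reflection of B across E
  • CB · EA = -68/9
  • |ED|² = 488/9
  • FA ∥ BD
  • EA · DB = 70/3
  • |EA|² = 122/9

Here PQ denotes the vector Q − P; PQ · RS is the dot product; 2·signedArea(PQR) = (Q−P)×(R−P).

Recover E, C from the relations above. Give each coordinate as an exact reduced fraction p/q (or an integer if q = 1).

C = (2/3, -1/3)
E = (-2/3, -11/3)

1. E_x = -2/3  [line -6·x + 4·y + 32/3 = 0 ∩ |EB|² = 116/9]
2. E_y = -11/3  [line -6·x + 4·y + 32/3 = 0 ∩ |EB|² = 116/9]
   → E = (-2/3, -11/3)
3. C_x = 2/3  [C is the reflection of B across E]
4. C_y = -1/3  [C is the reflection of B across E]
   → C = (2/3, -1/3)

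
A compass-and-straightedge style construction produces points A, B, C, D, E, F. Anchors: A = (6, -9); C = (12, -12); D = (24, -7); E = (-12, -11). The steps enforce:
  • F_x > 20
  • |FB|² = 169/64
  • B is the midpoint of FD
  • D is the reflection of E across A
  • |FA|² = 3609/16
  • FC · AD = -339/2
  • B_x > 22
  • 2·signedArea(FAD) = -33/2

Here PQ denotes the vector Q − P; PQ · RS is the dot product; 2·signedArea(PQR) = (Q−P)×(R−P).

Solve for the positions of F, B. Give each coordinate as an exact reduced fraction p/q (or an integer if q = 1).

B = (45/2, -61/8)
F = (21, -33/4)

1. F_x = 21  [2·signedArea(FAD) = -33/2 ∩ FC · AD = -339/2]
2. F_y = -33/4  [2·signedArea(FAD) = -33/2 ∩ FC · AD = -339/2]
   → F = (21, -33/4)
3. B_x = 45/2  [B is the midpoint of FD]
4. B_y = -61/8  [B is the midpoint of FD]
   → B = (45/2, -61/8)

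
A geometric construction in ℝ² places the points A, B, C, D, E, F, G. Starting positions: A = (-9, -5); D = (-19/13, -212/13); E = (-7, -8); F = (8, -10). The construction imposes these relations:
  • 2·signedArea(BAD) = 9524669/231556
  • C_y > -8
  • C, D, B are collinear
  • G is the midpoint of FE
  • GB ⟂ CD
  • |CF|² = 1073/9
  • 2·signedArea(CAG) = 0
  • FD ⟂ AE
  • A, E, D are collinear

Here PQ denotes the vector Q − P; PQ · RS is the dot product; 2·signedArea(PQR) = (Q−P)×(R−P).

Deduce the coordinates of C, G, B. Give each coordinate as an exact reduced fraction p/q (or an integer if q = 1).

1. G_x = 1/2  [G is the midpoint of FE]
2. G_y = -9  [G is the midpoint of FE]
   → G = (1/2, -9)
3. C_x = -8/3  [line 4·x + 19/2·y + 167/2 = 0 ∩ |CF|² = 1073/9]
4. C_y = -23/3  [line 4·x + 19/2·y + 167/2 = 0 ∩ |CF|² = 1073/9]
   → C = (-8/3, -23/3)
5. B_x = -561255/231556  [C, D, B are collinear ∩ GB ⟂ CD]
6. B_y = -2178427/231556  [C, D, B are collinear ∩ GB ⟂ CD]
   → B = (-561255/231556, -2178427/231556)

B = (-561255/231556, -2178427/231556)
C = (-8/3, -23/3)
G = (1/2, -9)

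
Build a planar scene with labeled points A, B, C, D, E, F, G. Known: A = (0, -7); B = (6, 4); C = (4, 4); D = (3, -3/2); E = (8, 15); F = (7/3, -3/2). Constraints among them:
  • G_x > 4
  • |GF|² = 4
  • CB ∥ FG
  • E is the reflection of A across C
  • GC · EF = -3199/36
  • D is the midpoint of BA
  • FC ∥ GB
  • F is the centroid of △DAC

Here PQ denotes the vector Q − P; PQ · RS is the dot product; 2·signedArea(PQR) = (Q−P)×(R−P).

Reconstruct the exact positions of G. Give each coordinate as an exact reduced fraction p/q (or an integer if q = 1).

G = (13/3, -3/2)

1. G_x = 13/3  [FC ∥ GB ∩ CB ∥ FG]
2. G_y = -3/2  [FC ∥ GB ∩ CB ∥ FG]
   → G = (13/3, -3/2)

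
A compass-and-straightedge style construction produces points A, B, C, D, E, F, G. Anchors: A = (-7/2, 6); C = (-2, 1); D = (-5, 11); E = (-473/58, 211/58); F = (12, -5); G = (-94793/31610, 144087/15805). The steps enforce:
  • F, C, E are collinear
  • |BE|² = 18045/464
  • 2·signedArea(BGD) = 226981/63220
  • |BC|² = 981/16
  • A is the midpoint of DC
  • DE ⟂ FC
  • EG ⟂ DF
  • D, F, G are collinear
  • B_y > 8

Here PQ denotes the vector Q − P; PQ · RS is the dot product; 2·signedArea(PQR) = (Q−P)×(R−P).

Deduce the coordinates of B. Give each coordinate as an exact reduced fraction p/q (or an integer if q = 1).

B = (-17/4, 17/2)

1. B_x = -17/4  [line -29768/15805·x + -63257/31610·y + 569313/63220 = 0 ∩ |BC|² = 981/16]
2. B_y = 17/2  [line -29768/15805·x + -63257/31610·y + 569313/63220 = 0 ∩ |BC|² = 981/16]
   → B = (-17/4, 17/2)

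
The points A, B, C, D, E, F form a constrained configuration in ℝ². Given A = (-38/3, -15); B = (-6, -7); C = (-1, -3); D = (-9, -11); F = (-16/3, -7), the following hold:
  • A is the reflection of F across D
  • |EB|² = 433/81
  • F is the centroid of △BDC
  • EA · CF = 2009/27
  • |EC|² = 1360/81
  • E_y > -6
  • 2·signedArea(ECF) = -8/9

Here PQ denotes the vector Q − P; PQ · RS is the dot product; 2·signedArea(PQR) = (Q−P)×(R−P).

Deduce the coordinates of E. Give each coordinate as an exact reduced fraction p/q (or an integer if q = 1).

1. E_x = -37/9  [2·signedArea(ECF) = -8/9 ∩ EA · CF = 2009/27]
2. E_y = -17/3  [2·signedArea(ECF) = -8/9 ∩ EA · CF = 2009/27]
   → E = (-37/9, -17/3)

E = (-37/9, -17/3)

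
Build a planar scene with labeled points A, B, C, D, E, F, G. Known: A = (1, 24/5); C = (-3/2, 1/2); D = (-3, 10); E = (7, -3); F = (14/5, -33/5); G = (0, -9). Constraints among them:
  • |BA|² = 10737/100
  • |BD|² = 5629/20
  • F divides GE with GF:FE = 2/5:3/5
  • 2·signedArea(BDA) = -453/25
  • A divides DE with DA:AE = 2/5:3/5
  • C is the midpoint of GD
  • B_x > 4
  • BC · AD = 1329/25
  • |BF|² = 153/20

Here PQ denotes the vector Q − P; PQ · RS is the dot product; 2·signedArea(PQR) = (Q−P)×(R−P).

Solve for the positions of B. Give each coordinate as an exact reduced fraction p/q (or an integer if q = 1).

B = (49/10, -24/5)

1. B_x = 49/10  [BC · AD = 1329/25 ∩ 2·signedArea(BDA) = -453/25]
2. B_y = -24/5  [BC · AD = 1329/25 ∩ 2·signedArea(BDA) = -453/25]
   → B = (49/10, -24/5)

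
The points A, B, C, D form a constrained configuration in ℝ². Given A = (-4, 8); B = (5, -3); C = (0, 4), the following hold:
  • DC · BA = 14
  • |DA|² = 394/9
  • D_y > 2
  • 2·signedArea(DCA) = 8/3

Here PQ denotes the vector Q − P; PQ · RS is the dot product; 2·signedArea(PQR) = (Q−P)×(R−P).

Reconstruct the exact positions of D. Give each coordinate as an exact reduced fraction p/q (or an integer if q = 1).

1. D_x = 1/3  [2·signedArea(DCA) = 8/3 ∩ DC · BA = 14]
2. D_y = 3  [2·signedArea(DCA) = 8/3 ∩ DC · BA = 14]
   → D = (1/3, 3)

D = (1/3, 3)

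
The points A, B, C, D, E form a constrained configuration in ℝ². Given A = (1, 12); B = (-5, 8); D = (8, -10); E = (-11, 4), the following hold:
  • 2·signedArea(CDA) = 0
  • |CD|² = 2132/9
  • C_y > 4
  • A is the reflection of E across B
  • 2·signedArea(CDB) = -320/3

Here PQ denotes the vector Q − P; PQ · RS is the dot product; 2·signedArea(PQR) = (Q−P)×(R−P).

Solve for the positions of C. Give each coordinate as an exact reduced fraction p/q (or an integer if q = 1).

C = (10/3, 14/3)

1. C_x = 10/3  [2·signedArea(CDA) = 0 ∩ 2·signedArea(CDB) = -320/3]
2. C_y = 14/3  [2·signedArea(CDA) = 0 ∩ 2·signedArea(CDB) = -320/3]
   → C = (10/3, 14/3)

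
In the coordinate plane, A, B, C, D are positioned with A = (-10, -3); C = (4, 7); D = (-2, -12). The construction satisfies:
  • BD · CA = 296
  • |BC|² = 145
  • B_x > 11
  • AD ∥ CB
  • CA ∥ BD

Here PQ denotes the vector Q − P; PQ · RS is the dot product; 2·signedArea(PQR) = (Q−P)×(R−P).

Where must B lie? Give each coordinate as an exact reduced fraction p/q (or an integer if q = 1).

1. B_x = 12  [CA ∥ BD ∩ AD ∥ CB]
2. B_y = -2  [CA ∥ BD ∩ AD ∥ CB]
   → B = (12, -2)

B = (12, -2)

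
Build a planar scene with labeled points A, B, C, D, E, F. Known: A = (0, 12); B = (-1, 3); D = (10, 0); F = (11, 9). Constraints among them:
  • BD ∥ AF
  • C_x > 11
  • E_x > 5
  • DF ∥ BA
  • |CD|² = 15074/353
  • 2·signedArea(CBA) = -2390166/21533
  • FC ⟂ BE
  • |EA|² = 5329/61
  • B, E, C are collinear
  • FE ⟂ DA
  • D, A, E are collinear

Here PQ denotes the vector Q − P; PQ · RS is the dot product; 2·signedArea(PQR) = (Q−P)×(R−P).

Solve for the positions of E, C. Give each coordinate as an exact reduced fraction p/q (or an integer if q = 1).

1. E_x = 365/61  [D, A, E are collinear ∩ FE ⟂ DA]
2. E_y = 294/61  [D, A, E are collinear ∩ FE ⟂ DA]
   → E = (365/61, 294/61)
3. C_x = 251959/21533  [B, E, C are collinear ∩ FC ⟂ BE]
4. C_y = 135861/21533  [B, E, C are collinear ∩ FC ⟂ BE]
   → C = (251959/21533, 135861/21533)

C = (251959/21533, 135861/21533)
E = (365/61, 294/61)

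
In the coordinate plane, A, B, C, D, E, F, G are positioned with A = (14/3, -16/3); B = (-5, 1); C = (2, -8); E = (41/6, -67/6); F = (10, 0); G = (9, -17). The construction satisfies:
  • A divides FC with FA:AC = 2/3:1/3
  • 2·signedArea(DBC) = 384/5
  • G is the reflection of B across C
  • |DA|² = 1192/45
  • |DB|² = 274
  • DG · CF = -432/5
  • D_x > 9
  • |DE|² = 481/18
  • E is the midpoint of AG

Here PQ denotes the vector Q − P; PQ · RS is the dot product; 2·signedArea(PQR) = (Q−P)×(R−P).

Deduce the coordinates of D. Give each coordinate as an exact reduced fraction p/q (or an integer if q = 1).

D = (48/5, -34/5)

1. D_x = 48/5  [2·signedArea(DBC) = 384/5 ∩ DG · CF = -432/5]
2. D_y = -34/5  [2·signedArea(DBC) = 384/5 ∩ DG · CF = -432/5]
   → D = (48/5, -34/5)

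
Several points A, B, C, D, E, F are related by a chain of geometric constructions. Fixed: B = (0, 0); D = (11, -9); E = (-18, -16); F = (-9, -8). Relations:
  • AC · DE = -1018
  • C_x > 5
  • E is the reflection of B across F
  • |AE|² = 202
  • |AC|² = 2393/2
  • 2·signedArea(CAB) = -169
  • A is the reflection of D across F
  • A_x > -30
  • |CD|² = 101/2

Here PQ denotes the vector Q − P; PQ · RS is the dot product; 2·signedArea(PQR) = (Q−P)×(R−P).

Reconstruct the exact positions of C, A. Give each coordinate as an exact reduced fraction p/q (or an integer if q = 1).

1. A_x = -29  [A is the reflection of D across F]
2. A_y = -7  [A is the reflection of D across F]
   → A = (-29, -7)
3. C_x = 11/2  [2·signedArea(CAB) = -169 ∩ AC · DE = -1018]
4. C_y = -9/2  [2·signedArea(CAB) = -169 ∩ AC · DE = -1018]
   → C = (11/2, -9/2)

A = (-29, -7)
C = (11/2, -9/2)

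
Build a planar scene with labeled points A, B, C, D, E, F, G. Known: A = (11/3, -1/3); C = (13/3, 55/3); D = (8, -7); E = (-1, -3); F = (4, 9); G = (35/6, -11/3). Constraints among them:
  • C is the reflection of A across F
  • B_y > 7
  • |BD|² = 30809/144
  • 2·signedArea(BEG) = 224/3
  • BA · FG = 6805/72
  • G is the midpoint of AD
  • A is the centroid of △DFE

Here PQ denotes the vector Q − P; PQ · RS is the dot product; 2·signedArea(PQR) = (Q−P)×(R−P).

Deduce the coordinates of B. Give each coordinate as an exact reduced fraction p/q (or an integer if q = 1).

B = (61/12, 22/3)

1. B_x = 61/12  [2·signedArea(BEG) = 224/3 ∩ BA · FG = 6805/72]
2. B_y = 22/3  [2·signedArea(BEG) = 224/3 ∩ BA · FG = 6805/72]
   → B = (61/12, 22/3)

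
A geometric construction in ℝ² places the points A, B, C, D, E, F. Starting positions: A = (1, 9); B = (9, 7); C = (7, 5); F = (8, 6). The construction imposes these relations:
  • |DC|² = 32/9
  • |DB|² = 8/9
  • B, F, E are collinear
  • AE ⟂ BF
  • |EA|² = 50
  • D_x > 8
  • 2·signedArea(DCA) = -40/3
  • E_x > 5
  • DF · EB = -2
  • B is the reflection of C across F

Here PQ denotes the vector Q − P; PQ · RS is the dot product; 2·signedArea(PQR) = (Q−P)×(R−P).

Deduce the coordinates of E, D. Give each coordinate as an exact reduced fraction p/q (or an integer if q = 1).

D = (25/3, 19/3)
E = (6, 4)

1. E_x = 6  [B, F, E are collinear ∩ AE ⟂ BF]
2. E_y = 4  [B, F, E are collinear ∩ AE ⟂ BF]
   → E = (6, 4)
3. D_x = 25/3  [DF · EB = -2 ∩ 2·signedArea(DCA) = -40/3]
4. D_y = 19/3  [DF · EB = -2 ∩ 2·signedArea(DCA) = -40/3]
   → D = (25/3, 19/3)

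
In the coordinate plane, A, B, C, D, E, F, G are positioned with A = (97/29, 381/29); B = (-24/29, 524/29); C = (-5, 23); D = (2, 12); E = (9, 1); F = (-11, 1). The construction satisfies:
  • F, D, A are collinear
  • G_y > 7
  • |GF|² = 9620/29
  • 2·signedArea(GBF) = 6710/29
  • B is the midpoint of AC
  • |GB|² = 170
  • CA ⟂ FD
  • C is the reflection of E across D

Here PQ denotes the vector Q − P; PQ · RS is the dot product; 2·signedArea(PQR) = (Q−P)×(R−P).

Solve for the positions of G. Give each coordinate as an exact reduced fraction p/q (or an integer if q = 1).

G = (179/29, 205/29)

1. G_x = 179/29  [line 495/29·x + -295/29·y + -970/29 = 0 ∩ |GF|² = 9620/29]
2. G_y = 205/29  [line 495/29·x + -295/29·y + -970/29 = 0 ∩ |GF|² = 9620/29]
   → G = (179/29, 205/29)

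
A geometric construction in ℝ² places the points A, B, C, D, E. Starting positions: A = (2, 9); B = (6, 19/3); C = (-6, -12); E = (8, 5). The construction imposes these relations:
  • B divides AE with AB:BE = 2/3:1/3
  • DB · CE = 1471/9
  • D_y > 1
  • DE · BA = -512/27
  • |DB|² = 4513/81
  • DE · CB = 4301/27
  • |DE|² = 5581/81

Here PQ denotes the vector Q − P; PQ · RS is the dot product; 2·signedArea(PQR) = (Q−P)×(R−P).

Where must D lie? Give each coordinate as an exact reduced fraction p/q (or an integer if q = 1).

1. D_x = 2/3  [DB · CE = 1471/9 ∩ DE · BA = -512/27]
2. D_y = 10/9  [DB · CE = 1471/9 ∩ DE · BA = -512/27]
   → D = (2/3, 10/9)

D = (2/3, 10/9)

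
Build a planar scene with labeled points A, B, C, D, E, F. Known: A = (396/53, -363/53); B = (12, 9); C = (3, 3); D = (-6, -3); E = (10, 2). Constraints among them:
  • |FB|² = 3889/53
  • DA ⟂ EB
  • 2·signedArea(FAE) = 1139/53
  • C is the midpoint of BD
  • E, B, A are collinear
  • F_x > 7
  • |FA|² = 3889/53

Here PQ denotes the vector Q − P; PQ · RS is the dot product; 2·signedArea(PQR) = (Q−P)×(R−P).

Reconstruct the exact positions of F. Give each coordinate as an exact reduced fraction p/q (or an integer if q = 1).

1. F_x = 397/53  [line -469/53·x + 134/53·y + 3283/53 = 0 ∩ |FA|² = 3889/53]
2. F_y = 91/53  [line -469/53·x + 134/53·y + 3283/53 = 0 ∩ |FA|² = 3889/53]
   → F = (397/53, 91/53)

F = (397/53, 91/53)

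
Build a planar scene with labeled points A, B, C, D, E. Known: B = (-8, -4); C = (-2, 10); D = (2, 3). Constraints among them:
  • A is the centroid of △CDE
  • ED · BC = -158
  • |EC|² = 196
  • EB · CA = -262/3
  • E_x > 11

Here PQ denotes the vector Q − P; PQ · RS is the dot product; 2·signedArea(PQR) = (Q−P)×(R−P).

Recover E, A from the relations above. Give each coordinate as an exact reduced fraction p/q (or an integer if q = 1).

A = (4, 23/3)
E = (12, 10)

1. E_x = 12  [line -6·x + -14·y + 212 = 0 ∩ |EC|² = 196]
2. E_y = 10  [line -6·x + -14·y + 212 = 0 ∩ |EC|² = 196]
   → E = (12, 10)
3. A_x = 4  [EB · CA = -262/3 ∩ A is the centroid of △CDE]
4. A_y = 23/3  [EB · CA = -262/3 ∩ A is the centroid of △CDE]
   → A = (4, 23/3)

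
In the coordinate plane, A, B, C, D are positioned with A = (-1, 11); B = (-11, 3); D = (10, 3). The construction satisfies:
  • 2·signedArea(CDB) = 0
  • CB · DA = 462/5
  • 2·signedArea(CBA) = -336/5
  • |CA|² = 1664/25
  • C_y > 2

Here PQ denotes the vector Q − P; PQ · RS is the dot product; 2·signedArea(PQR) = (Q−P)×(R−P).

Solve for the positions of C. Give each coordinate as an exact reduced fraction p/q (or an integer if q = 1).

1. C_x = -13/5  [2·signedArea(CDB) = 0 ∩ CB · DA = 462/5]
2. C_y = 3  [2·signedArea(CDB) = 0 ∩ CB · DA = 462/5]
   → C = (-13/5, 3)

C = (-13/5, 3)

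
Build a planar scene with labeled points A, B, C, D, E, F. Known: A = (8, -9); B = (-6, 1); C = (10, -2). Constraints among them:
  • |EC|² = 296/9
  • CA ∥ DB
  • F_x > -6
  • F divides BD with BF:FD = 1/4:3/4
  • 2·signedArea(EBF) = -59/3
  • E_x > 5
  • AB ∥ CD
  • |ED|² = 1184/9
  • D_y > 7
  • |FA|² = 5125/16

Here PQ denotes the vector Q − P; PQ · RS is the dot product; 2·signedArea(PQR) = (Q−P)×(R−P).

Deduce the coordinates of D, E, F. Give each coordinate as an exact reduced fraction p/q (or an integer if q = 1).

D = (-4, 8)
E = (16/3, 4/3)
F = (-11/2, 11/4)

1. D_x = -4  [CA ∥ DB ∩ AB ∥ CD]
2. D_y = 8  [CA ∥ DB ∩ AB ∥ CD]
   → D = (-4, 8)
3. F_x = -11/2  [F divides BD with BF:FD = 1/4:3/4]
4. F_y = 11/4  [F divides BD with BF:FD = 1/4:3/4]
   → F = (-11/2, 11/4)
5. E_x = 16/3  [line -7/4·x + 1/2·y + 26/3 = 0 ∩ |EC|² = 296/9]
6. E_y = 4/3  [line -7/4·x + 1/2·y + 26/3 = 0 ∩ |EC|² = 296/9]
   → E = (16/3, 4/3)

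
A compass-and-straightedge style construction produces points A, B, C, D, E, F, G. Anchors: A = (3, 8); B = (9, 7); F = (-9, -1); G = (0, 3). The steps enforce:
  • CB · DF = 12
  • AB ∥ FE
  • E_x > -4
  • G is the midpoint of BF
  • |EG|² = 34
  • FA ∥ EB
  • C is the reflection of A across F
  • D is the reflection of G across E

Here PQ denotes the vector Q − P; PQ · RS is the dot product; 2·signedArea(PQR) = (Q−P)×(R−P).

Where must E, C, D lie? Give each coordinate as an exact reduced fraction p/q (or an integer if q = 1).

C = (-21, -10)
D = (-6, -7)
E = (-3, -2)

1. E_x = -3  [FA ∥ EB ∩ AB ∥ FE]
2. E_y = -2  [FA ∥ EB ∩ AB ∥ FE]
   → E = (-3, -2)
3. C_x = -21  [C is the reflection of A across F]
4. C_y = -10  [C is the reflection of A across F]
   → C = (-21, -10)
5. D_x = -6  [D is the reflection of G across E]
6. D_y = -7  [D is the reflection of G across E]
   → D = (-6, -7)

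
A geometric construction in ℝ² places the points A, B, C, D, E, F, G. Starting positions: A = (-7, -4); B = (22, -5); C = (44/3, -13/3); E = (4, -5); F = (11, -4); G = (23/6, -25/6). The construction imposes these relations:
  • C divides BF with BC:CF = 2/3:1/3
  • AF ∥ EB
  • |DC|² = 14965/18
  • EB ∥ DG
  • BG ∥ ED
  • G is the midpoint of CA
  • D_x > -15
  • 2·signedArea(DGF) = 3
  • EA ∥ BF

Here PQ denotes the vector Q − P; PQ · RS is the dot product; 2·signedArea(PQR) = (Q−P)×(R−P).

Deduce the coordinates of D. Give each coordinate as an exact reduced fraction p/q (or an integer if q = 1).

1. D_x = -85/6  [EB ∥ DG ∩ BG ∥ ED]
2. D_y = -25/6  [EB ∥ DG ∩ BG ∥ ED]
   → D = (-85/6, -25/6)

D = (-85/6, -25/6)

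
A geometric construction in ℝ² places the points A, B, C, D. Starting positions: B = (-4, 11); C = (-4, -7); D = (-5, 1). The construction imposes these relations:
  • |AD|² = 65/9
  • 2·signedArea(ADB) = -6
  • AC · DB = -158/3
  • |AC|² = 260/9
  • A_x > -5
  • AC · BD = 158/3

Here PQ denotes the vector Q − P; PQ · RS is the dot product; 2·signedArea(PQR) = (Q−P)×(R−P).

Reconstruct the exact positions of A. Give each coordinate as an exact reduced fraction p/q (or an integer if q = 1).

1. A_x = -14/3  [2·signedArea(ADB) = -6 ∩ AC · BD = 158/3]
2. A_y = -5/3  [2·signedArea(ADB) = -6 ∩ AC · BD = 158/3]
   → A = (-14/3, -5/3)

A = (-14/3, -5/3)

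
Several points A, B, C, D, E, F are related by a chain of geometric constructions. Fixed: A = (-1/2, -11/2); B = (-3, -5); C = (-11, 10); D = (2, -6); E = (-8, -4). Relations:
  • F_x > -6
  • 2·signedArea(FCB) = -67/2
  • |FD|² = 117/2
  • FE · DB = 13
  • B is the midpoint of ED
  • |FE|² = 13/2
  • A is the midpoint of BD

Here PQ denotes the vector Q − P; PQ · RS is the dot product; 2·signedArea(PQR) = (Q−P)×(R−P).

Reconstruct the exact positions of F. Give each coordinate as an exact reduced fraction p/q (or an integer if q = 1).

1. F_x = -11/2  [2·signedArea(FCB) = -67/2 ∩ FE · DB = 13]
2. F_y = -9/2  [2·signedArea(FCB) = -67/2 ∩ FE · DB = 13]
   → F = (-11/2, -9/2)

F = (-11/2, -9/2)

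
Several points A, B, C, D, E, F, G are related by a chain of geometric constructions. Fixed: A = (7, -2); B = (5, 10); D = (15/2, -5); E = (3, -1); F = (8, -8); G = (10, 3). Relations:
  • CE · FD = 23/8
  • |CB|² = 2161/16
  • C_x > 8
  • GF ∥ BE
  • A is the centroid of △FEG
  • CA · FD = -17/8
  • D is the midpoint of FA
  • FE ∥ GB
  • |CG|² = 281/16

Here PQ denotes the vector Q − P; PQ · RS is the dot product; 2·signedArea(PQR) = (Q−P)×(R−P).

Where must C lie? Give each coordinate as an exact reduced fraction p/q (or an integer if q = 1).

C = (35/4, -1)

1. C_x = 35/4  [line 1/2·x + -3·y + -59/8 = 0 ∩ |CB|² = 2161/16]
2. C_y = -1  [line 1/2·x + -3·y + -59/8 = 0 ∩ |CB|² = 2161/16]
   → C = (35/4, -1)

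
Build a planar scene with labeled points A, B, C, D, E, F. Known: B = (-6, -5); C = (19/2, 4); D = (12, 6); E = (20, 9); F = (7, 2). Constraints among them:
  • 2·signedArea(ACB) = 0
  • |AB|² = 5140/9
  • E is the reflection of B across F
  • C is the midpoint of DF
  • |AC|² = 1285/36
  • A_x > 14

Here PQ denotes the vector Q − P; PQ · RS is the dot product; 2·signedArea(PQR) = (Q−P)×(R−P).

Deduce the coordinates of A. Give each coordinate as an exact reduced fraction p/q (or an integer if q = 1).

A = (44/3, 7)

1. A_x = 44/3  [line 9·x + -31/2·y + -47/2 = 0 ∩ |AC|² = 1285/36]
2. A_y = 7  [line 9·x + -31/2·y + -47/2 = 0 ∩ |AC|² = 1285/36]
   → A = (44/3, 7)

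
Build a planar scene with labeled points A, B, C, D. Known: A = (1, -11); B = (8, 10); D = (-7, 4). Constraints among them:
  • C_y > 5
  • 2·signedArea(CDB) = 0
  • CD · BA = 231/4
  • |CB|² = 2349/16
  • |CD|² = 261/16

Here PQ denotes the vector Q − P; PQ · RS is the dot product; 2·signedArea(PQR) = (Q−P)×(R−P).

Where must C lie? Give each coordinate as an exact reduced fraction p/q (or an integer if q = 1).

C = (-13/4, 11/2)

1. C_x = -13/4  [2·signedArea(CDB) = 0 ∩ CD · BA = 231/4]
2. C_y = 11/2  [2·signedArea(CDB) = 0 ∩ CD · BA = 231/4]
   → C = (-13/4, 11/2)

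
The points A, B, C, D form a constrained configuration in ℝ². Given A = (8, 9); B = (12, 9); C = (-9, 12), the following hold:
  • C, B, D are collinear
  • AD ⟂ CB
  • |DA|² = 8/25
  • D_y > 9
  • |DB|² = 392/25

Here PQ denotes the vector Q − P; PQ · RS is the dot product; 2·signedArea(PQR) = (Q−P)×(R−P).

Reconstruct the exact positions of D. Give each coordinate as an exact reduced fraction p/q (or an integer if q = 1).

1. D_x = 202/25  [C, B, D are collinear ∩ AD ⟂ CB]
2. D_y = 239/25  [C, B, D are collinear ∩ AD ⟂ CB]
   → D = (202/25, 239/25)

D = (202/25, 239/25)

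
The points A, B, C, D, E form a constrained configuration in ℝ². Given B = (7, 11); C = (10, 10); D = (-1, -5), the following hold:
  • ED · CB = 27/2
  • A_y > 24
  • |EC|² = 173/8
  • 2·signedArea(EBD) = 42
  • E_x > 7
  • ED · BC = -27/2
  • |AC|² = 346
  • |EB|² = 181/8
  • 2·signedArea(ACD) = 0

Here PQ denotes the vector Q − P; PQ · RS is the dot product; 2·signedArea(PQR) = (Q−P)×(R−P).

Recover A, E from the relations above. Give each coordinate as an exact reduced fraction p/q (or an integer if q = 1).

A = (21, 25)
E = (29/4, 25/4)

1. A_x = 21  [line 15·x + -11·y + -40 = 0 ∩ |AC|² = 346]
2. A_y = 25  [line 15·x + -11·y + -40 = 0 ∩ |AC|² = 346]
   → A = (21, 25)
3. E_x = 29/4  [ED · CB = 27/2 ∩ 2·signedArea(EBD) = 42]
4. E_y = 25/4  [ED · CB = 27/2 ∩ 2·signedArea(EBD) = 42]
   → E = (29/4, 25/4)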